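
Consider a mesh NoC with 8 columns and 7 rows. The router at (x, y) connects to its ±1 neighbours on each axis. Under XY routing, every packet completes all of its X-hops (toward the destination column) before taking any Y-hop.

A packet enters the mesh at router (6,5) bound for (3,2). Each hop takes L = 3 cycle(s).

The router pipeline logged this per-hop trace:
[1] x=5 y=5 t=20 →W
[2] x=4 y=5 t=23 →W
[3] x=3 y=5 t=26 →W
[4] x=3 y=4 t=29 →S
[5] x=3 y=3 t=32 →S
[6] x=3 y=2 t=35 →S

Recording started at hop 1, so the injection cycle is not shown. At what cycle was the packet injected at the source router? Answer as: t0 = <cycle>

At hop 1 the cycle is 20; in general cyc_k = t0 + kL.
Therefore t0 = 20 − L = 17.

t0 = 17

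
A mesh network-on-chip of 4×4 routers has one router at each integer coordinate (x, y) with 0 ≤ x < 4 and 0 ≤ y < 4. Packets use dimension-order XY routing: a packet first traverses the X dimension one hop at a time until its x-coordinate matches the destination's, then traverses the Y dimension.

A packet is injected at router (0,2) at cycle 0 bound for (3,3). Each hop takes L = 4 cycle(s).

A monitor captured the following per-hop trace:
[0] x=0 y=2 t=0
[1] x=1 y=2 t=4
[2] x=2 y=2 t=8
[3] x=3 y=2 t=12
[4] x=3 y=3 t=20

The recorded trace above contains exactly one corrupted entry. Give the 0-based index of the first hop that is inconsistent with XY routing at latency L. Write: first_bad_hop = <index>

[1] (+1,+0) / 4c ⇒ ok
[2] (+1,+0) / 4c ⇒ ok
[3] (+1,+0) / 4c ⇒ ok
[4] (+0,+1) / 8c ⇒ BAD: Δcyc=8≠L

first_bad_hop = 4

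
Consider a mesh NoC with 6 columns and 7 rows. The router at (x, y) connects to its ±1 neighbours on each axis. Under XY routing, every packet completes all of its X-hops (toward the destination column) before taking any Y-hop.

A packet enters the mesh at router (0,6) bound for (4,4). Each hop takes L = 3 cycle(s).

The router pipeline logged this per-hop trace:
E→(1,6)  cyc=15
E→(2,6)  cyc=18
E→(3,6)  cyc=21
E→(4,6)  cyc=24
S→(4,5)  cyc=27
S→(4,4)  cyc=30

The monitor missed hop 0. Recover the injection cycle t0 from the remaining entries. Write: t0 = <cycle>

t0 = 12

Hop 1 reached at cycle 15; hop k is at t0 + k·L.
Therefore t0 = 15 − L = 12.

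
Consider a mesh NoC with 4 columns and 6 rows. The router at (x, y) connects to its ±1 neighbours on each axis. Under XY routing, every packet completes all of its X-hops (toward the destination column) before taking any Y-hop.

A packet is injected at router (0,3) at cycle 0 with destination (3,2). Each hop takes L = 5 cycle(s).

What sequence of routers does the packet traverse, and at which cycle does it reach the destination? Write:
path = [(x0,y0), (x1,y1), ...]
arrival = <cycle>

path = [(0,3), (1,3), (2,3), (3,3), (3,2)]
arrival = 20

[0] x=0 y=3 t=0
[1] x=1 y=3 t=5 →E
[2] x=2 y=3 t=10 →E
[3] x=3 y=3 t=15 →E
[4] x=3 y=2 t=20 →S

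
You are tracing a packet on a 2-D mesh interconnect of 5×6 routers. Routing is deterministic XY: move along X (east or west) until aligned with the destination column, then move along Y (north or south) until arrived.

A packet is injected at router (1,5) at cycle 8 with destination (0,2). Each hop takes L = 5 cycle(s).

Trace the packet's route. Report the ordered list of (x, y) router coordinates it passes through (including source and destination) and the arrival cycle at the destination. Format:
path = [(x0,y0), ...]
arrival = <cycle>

path = [(1,5), (0,5), (0,4), (0,3), (0,2)]
arrival = 28

[0] x=1 y=5 t=8
[1] x=0 y=5 t=13 →W
[2] x=0 y=4 t=18 →S
[3] x=0 y=3 t=23 →S
[4] x=0 y=2 t=28 →S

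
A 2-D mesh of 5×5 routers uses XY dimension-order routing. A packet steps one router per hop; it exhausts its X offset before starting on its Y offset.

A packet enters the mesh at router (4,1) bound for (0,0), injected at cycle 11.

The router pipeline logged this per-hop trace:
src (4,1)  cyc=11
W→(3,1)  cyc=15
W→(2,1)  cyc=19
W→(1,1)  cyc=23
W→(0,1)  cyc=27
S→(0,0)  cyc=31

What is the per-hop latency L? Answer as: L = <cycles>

Between hops 0 and 1 the cycle counter advances 15 − 11 = 4.
That increment is L by definition: L = 4.

L = 4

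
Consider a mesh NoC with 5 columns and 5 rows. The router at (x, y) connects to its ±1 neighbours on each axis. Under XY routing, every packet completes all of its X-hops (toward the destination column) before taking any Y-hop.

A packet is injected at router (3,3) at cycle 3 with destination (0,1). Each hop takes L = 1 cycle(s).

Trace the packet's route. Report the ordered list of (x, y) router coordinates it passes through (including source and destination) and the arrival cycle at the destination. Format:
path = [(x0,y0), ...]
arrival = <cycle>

path = [(3,3), (2,3), (1,3), (0,3), (0,2), (0,1)]
arrival = 8

  0. router=(3,3) cycle=3 (inject)
  1. router=(2,3) cycle=4 dir=W
  2. router=(1,3) cycle=5 dir=W
  3. router=(0,3) cycle=6 dir=W
  4. router=(0,2) cycle=7 dir=S
  5. router=(0,1) cycle=8 dir=S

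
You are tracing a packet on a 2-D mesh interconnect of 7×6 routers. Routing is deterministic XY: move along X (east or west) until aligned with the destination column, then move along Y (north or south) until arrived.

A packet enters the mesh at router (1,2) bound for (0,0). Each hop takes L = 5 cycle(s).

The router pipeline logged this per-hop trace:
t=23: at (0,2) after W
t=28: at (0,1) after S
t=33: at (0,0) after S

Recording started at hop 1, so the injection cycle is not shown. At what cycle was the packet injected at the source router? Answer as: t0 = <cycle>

t0 = 18

The first recorded entry is hop 1 at cycle 23.
t0 = cyc[1] − L = 23 − 5 = 18.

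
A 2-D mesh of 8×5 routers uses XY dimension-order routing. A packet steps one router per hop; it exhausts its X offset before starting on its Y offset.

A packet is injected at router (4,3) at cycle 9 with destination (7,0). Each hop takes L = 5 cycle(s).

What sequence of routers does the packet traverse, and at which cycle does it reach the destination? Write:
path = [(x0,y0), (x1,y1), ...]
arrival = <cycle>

path = [(4,3), (5,3), (6,3), (7,3), (7,2), (7,1), (7,0)]
arrival = 39

#0 — 4,3 | c9
#1 — 5,3 | c14 | E
#2 — 6,3 | c19 | E
#3 — 7,3 | c24 | E
#4 — 7,2 | c29 | S
#5 — 7,1 | c34 | S
#6 — 7,0 | c39 | S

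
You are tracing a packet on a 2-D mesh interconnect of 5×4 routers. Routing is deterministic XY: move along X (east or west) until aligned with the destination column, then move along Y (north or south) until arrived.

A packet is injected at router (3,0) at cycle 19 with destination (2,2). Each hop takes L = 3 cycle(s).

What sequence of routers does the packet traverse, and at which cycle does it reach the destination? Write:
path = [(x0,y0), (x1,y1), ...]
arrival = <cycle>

t=19: at (3,0)
t=22: at (2,0) after W
t=25: at (2,1) after N
t=28: at (2,2) after N

path = [(3,0), (2,0), (2,1), (2,2)]
arrival = 28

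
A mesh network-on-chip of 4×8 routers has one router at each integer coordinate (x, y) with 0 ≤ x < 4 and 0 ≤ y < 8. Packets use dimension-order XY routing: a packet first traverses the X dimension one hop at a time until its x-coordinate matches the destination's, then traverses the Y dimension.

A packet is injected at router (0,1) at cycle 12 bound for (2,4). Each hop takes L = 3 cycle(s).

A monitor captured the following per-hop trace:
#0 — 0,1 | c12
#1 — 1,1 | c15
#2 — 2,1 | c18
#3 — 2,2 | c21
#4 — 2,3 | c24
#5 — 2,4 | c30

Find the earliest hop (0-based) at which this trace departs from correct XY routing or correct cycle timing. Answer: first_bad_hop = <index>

hop 1: step (+1,+0), +3 cyc — ok
hop 2: step (+1,+0), +3 cyc — ok
hop 3: step (+0,+1), +3 cyc — ok
hop 4: step (+0,+1), +3 cyc — ok
hop 5: step (+0,+1), +6 cyc — BAD: Δcyc=6≠L

first_bad_hop = 5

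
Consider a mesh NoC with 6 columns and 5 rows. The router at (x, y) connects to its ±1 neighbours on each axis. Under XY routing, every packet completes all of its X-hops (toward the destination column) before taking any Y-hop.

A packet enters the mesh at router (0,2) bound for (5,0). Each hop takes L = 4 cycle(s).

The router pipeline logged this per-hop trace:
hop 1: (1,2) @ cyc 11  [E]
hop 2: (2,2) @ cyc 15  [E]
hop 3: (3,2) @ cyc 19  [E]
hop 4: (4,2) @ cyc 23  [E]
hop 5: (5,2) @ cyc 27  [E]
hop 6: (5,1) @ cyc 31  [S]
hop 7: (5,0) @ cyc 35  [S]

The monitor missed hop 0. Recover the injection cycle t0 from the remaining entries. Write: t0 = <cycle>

The first recorded entry is hop 1 at cycle 11.
t0 = cyc[1] − L = 11 − 4 = 7.

t0 = 7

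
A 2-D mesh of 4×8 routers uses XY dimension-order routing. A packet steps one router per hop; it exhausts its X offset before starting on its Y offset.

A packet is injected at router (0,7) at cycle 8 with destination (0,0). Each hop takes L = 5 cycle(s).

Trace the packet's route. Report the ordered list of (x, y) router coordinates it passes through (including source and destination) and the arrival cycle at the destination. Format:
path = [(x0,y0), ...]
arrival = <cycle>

#0 — 0,7 | c8
#1 — 0,6 | c13 | S
#2 — 0,5 | c18 | S
#3 — 0,4 | c23 | S
#4 — 0,3 | c28 | S
#5 — 0,2 | c33 | S
#6 — 0,1 | c38 | S
#7 — 0,0 | c43 | S

path = [(0,7), (0,6), (0,5), (0,4), (0,3), (0,2), (0,1), (0,0)]
arrival = 43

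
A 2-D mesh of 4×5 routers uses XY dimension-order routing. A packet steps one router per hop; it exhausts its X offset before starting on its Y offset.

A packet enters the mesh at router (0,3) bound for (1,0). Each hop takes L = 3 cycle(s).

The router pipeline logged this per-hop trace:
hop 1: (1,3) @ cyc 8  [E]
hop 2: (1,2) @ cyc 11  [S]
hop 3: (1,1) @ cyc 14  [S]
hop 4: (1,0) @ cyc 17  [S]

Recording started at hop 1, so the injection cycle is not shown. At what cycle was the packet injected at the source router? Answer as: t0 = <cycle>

cyc[1] = 8 and cyc[k] = t0 + k·L for every k.
Therefore t0 = 8 − L = 5.

t0 = 5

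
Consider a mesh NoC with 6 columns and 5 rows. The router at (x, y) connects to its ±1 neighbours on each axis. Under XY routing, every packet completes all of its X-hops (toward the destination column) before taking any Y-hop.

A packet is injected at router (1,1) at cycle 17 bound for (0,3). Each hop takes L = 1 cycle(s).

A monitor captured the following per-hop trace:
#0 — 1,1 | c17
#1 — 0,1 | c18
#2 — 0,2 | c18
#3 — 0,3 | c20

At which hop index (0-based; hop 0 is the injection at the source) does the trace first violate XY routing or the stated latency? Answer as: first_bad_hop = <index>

first_bad_hop = 2

  1: Δx=-1 Δy=+0 Δt=1 [ok]
  2: Δx=+0 Δy=+1 Δt=0 [BAD: Δcyc=0≠L]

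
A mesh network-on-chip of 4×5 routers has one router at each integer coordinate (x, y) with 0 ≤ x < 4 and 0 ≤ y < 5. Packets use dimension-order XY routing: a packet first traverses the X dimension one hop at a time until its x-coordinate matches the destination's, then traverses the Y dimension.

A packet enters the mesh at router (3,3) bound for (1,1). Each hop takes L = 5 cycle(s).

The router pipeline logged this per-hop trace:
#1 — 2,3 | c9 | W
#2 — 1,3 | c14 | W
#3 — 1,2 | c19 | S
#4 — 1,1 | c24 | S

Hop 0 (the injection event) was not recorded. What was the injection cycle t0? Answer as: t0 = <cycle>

t0 = 4

cyc[1] = 9 and cyc[k] = t0 + k·L for every k.
Therefore t0 = 9 − L = 4.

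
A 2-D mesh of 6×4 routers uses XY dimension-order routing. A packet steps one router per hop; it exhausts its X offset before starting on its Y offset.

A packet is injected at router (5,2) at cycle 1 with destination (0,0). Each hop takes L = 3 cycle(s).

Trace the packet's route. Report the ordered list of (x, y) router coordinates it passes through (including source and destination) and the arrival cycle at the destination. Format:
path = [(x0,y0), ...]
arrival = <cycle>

path = [(5,2), (4,2), (3,2), (2,2), (1,2), (0,2), (0,1), (0,0)]
arrival = 22

t=1: at (5,2)
t=4: at (4,2) after W
t=7: at (3,2) after W
t=10: at (2,2) after W
t=13: at (1,2) after W
t=16: at (0,2) after W
t=19: at (0,1) after S
t=22: at (0,0) after S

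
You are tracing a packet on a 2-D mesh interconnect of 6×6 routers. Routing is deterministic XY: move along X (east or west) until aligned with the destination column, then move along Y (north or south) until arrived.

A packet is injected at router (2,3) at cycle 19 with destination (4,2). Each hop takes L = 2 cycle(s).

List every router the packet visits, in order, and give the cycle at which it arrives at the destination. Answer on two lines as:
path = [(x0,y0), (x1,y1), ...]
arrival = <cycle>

path = [(2,3), (3,3), (4,3), (4,2)]
arrival = 25

t=19: at (2,3)
t=21: at (3,3) after E
t=23: at (4,3) after E
t=25: at (4,2) after S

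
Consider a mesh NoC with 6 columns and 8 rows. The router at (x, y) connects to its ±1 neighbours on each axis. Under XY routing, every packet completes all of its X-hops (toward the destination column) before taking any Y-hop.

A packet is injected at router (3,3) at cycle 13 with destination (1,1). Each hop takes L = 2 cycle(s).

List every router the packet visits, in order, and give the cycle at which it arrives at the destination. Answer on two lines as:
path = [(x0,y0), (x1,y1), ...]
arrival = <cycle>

path = [(3,3), (2,3), (1,3), (1,2), (1,1)]
arrival = 21

#0 — 3,3 | c13
#1 — 2,3 | c15 | W
#2 — 1,3 | c17 | W
#3 — 1,2 | c19 | S
#4 — 1,1 | c21 | S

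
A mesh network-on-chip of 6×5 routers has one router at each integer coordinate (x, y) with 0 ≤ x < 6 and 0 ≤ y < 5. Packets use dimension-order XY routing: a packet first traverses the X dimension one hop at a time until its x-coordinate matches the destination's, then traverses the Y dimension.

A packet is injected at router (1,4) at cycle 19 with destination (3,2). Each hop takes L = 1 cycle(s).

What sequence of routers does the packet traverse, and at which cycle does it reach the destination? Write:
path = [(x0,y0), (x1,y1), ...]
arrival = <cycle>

path = [(1,4), (2,4), (3,4), (3,3), (3,2)]
arrival = 23

#0 — 1,4 | c19
#1 — 2,4 | c20 | E
#2 — 3,4 | c21 | E
#3 — 3,3 | c22 | S
#4 — 3,2 | c23 | S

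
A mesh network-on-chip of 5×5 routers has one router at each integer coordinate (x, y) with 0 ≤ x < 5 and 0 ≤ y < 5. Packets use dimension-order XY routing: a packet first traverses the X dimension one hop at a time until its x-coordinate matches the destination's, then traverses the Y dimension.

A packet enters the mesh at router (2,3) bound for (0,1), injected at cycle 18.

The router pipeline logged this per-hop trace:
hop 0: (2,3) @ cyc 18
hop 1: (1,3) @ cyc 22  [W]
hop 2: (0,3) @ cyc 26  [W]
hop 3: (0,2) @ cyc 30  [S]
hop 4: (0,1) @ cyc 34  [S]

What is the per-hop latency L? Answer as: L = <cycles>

L = 4

From hop 0 (18) to hop 1 (22): +4 cycles.
One hop costs L cycles, so L = 4.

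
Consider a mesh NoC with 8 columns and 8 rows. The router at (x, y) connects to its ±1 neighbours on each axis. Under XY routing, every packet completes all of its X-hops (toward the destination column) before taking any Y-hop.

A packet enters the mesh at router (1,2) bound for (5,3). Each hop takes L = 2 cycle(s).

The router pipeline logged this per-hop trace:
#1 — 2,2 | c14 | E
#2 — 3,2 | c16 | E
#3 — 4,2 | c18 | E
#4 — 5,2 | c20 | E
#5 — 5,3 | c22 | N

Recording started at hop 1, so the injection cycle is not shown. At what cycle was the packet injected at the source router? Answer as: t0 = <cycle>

t0 = 12

cyc[1] = 14 and cyc[k] = t0 + k·L for every k.
So t0 = 14 − 1·2 = 12.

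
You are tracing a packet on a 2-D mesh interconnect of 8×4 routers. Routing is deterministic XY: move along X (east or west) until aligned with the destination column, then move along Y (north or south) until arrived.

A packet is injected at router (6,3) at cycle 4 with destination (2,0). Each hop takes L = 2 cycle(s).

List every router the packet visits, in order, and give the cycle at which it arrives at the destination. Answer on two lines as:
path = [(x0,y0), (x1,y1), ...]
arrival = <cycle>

src (6,3)  cyc=4
W→(5,3)  cyc=6
W→(4,3)  cyc=8
W→(3,3)  cyc=10
W→(2,3)  cyc=12
S→(2,2)  cyc=14
S→(2,1)  cyc=16
S→(2,0)  cyc=18

path = [(6,3), (5,3), (4,3), (3,3), (2,3), (2,2), (2,1), (2,0)]
arrival = 18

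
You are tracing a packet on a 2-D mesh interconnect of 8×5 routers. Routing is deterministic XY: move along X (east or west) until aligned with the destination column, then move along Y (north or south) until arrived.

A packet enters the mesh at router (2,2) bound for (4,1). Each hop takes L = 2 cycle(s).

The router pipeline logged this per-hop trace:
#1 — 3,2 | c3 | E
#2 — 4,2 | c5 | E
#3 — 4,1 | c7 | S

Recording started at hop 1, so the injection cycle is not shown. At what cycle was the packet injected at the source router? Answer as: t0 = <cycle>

t0 = 1

At hop 1 the cycle is 3; in general cyc_k = t0 + kL.
t0 = cyc[1] − L = 3 − 2 = 1.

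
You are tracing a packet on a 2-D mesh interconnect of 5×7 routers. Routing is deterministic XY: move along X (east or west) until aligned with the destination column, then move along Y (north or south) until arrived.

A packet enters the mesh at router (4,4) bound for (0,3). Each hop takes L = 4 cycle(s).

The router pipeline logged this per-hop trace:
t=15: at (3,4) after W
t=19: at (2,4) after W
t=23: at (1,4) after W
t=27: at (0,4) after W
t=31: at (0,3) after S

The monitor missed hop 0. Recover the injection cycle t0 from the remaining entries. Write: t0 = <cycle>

t0 = 11

The first recorded entry is hop 1 at cycle 15.
Subtract one hop: t0 = 15 − 4 = 11.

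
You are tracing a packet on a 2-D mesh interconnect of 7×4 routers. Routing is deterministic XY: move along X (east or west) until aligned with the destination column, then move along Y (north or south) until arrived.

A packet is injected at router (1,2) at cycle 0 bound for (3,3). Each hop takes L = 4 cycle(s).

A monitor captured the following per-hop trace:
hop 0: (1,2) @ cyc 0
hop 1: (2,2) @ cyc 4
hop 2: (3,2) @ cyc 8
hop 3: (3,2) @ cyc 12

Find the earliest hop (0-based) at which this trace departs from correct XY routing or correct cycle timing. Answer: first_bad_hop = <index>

[1] (+1,+0) / 4c ⇒ ok
[2] (+1,+0) / 4c ⇒ ok
[3] (+0,+0) / 4c ⇒ BAD: non-unit step

first_bad_hop = 3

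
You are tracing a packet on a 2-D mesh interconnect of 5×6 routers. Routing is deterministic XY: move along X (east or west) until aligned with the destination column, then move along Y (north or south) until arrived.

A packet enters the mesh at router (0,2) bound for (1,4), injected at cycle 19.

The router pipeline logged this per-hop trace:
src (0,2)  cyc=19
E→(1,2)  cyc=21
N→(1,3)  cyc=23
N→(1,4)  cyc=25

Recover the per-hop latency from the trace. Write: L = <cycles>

Between hops 0 and 1 the cycle counter advances 21 − 19 = 2.
That increment is L by definition: L = 2.

L = 2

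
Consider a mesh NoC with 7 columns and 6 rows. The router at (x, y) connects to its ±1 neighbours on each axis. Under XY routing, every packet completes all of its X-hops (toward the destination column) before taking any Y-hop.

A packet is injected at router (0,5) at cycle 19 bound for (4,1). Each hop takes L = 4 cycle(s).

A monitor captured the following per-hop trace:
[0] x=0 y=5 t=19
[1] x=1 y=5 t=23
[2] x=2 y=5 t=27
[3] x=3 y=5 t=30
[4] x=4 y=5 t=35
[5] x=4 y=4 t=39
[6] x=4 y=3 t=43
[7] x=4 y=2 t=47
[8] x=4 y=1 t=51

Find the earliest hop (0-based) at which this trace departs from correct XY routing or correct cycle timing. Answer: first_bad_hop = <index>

first_bad_hop = 3

[1] (+1,+0) / 4c ⇒ ok
[2] (+1,+0) / 4c ⇒ ok
[3] (+1,+0) / 3c ⇒ BAD: Δcyc=3≠L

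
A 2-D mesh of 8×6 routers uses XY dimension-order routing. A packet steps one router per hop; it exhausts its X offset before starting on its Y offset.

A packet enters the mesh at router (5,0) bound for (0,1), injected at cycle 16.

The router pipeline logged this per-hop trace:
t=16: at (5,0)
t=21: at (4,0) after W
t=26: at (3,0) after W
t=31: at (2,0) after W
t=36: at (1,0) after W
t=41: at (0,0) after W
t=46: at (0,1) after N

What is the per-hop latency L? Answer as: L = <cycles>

L = 5

Between hops 0 and 1 the cycle counter advances 21 − 16 = 5.
Per-hop latency L = Δcyc = 5.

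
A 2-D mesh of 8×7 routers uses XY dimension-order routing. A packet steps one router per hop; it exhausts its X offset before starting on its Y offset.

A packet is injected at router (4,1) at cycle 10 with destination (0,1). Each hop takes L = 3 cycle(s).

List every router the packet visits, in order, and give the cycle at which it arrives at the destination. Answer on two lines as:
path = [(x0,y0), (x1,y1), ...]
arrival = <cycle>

path = [(4,1), (3,1), (2,1), (1,1), (0,1)]
arrival = 22

[0] x=4 y=1 t=10
[1] x=3 y=1 t=13 →W
[2] x=2 y=1 t=16 →W
[3] x=1 y=1 t=19 →W
[4] x=0 y=1 t=22 →W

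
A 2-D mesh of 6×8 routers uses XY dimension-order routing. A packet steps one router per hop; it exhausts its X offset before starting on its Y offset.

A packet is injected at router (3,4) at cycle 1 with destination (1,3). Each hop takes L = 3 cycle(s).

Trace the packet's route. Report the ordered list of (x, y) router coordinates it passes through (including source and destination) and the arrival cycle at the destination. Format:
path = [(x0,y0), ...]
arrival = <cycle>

[0] x=3 y=4 t=1
[1] x=2 y=4 t=4 →W
[2] x=1 y=4 t=7 →W
[3] x=1 y=3 t=10 →S

path = [(3,4), (2,4), (1,4), (1,3)]
arrival = 10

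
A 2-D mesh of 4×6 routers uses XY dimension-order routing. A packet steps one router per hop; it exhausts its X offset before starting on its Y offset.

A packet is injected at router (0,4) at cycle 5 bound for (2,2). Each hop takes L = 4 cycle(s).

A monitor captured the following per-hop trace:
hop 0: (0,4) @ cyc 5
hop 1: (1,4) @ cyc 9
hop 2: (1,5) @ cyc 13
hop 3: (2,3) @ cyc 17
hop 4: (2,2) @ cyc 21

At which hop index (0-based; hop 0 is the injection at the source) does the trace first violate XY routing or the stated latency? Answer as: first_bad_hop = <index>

hop 1: step (+1,+0), +4 cyc — ok
hop 2: step (+0,+1), +4 cyc — BAD: Y-move but x=1≠2

first_bad_hop = 2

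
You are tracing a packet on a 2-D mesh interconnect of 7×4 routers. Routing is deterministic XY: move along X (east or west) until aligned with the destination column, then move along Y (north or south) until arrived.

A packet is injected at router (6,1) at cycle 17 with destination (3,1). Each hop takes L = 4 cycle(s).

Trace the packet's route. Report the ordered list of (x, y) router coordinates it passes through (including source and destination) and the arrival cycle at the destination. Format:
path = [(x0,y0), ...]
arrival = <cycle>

path = [(6,1), (5,1), (4,1), (3,1)]
arrival = 29

t=17: at (6,1)
t=21: at (5,1) after W
t=25: at (4,1) after W
t=29: at (3,1) after W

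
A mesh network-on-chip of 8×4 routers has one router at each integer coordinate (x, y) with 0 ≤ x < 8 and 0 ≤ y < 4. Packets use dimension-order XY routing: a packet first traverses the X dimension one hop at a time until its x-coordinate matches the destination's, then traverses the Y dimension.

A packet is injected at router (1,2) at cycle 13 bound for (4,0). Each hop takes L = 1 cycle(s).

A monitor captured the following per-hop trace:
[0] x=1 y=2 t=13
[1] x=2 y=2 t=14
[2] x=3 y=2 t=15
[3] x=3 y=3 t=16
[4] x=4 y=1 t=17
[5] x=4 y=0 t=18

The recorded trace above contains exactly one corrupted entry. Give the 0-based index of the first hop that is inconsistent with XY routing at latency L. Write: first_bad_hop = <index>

hop 1: step (+1,+0), +1 cyc — ok
hop 2: step (+1,+0), +1 cyc — ok
hop 3: step (+0,+1), +1 cyc — BAD: Y-move but x=3≠4

first_bad_hop = 3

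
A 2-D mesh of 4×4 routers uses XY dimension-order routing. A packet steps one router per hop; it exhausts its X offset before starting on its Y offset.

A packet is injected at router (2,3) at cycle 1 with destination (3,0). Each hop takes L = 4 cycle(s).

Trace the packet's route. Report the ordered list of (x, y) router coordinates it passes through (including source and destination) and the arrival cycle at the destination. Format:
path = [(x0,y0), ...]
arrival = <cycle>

t=1: at (2,3)
t=5: at (3,3) after E
t=9: at (3,2) after S
t=13: at (3,1) after S
t=17: at (3,0) after S

path = [(2,3), (3,3), (3,2), (3,1), (3,0)]
arrival = 17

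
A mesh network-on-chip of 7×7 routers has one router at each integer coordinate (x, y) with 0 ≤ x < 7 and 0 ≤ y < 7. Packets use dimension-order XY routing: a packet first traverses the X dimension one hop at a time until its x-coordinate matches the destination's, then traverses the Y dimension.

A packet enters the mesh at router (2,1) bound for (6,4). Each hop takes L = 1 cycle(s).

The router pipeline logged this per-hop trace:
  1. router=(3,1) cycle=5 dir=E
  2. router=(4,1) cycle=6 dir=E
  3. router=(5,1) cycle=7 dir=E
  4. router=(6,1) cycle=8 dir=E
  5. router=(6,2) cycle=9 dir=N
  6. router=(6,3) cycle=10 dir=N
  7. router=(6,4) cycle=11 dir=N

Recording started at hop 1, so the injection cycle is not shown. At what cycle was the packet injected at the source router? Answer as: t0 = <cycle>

At hop 1 the cycle is 5; in general cyc_k = t0 + kL.
Therefore t0 = 5 − L = 4.

t0 = 4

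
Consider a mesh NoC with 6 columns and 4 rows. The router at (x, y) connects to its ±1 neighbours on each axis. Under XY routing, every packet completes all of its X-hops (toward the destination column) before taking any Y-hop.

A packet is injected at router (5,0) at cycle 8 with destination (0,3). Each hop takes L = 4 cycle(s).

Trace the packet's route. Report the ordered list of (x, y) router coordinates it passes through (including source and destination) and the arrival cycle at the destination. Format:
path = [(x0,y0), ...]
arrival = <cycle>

path = [(5,0), (4,0), (3,0), (2,0), (1,0), (0,0), (0,1), (0,2), (0,3)]
arrival = 40

t=8: at (5,0)
t=12: at (4,0) after W
t=16: at (3,0) after W
t=20: at (2,0) after W
t=24: at (1,0) after W
t=28: at (0,0) after W
t=32: at (0,1) after N
t=36: at (0,2) after N
t=40: at (0,3) after N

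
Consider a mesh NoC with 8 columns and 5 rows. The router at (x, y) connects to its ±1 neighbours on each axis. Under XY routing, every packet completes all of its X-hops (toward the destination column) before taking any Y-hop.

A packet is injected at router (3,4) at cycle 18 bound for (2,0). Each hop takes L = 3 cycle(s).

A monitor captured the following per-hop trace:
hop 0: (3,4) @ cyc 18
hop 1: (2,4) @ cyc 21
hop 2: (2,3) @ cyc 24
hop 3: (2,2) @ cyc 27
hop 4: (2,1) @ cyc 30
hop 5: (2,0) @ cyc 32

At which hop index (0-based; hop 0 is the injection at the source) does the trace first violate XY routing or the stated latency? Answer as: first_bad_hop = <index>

first_bad_hop = 5

check 1→ d=(-1,0) cyc+3: ok
check 2→ d=(0,-1) cyc+3: ok
check 3→ d=(0,-1) cyc+3: ok
check 4→ d=(0,-1) cyc+3: ok
check 5→ d=(0,-1) cyc+2: BAD: Δcyc=2≠L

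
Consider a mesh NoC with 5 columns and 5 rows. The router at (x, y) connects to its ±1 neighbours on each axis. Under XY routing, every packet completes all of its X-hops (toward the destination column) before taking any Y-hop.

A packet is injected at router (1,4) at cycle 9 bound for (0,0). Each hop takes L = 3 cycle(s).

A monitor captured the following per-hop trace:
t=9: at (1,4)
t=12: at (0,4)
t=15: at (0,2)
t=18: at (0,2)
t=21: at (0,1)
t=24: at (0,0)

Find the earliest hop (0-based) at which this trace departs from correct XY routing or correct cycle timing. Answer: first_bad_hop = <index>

hop 1: step (-1,+0), +3 cyc — ok
hop 2: step (+0,-2), +3 cyc — BAD: non-unit step

first_bad_hop = 2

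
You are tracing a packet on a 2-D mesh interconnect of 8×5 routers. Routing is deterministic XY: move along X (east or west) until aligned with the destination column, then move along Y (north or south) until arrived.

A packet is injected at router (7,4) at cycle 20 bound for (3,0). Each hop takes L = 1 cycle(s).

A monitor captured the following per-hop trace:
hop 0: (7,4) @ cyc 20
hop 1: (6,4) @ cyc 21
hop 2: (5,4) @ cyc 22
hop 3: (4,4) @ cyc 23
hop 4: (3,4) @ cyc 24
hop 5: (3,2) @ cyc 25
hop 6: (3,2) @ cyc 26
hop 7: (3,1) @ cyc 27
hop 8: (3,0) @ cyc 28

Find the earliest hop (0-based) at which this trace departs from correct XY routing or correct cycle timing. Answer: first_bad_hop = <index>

check 1→ d=(-1,0) cyc+1: ok
check 2→ d=(-1,0) cyc+1: ok
check 3→ d=(-1,0) cyc+1: ok
check 4→ d=(-1,0) cyc+1: ok
check 5→ d=(0,-2) cyc+1: BAD: non-unit step

first_bad_hop = 5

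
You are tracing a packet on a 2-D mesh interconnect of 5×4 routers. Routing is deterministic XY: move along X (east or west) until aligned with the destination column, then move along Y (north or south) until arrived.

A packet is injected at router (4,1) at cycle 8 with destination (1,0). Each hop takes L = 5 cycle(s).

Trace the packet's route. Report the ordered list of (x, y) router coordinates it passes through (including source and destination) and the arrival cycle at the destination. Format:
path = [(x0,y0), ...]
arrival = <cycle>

t=8: at (4,1)
t=13: at (3,1) after W
t=18: at (2,1) after W
t=23: at (1,1) after W
t=28: at (1,0) after S

path = [(4,1), (3,1), (2,1), (1,1), (1,0)]
arrival = 28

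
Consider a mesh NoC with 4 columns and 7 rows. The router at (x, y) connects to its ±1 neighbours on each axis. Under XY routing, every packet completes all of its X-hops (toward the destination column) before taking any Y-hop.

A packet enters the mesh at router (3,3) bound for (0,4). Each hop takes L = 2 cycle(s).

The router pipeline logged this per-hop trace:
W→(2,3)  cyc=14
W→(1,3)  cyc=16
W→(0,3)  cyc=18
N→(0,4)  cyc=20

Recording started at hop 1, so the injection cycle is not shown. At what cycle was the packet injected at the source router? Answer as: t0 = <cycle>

t0 = 12

cyc[1] = 14 and cyc[k] = t0 + k·L for every k.
So t0 = 14 − 1·2 = 12.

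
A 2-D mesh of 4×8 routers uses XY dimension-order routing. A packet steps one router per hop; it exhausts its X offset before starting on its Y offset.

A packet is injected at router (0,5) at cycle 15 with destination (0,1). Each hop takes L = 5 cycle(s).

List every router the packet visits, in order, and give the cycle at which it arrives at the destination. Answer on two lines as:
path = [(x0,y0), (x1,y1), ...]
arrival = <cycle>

path = [(0,5), (0,4), (0,3), (0,2), (0,1)]
arrival = 35

[0] x=0 y=5 t=15
[1] x=0 y=4 t=20 →S
[2] x=0 y=3 t=25 →S
[3] x=0 y=2 t=30 →S
[4] x=0 y=1 t=35 →S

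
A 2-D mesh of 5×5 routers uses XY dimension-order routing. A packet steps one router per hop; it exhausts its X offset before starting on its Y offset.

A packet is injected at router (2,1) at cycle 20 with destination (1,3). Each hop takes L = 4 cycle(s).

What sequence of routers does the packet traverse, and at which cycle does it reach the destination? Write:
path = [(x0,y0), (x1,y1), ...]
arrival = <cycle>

path = [(2,1), (1,1), (1,2), (1,3)]
arrival = 32

hop 0: (2,1) @ cyc 20
hop 1: (1,1) @ cyc 24  [W]
hop 2: (1,2) @ cyc 28  [N]
hop 3: (1,3) @ cyc 32  [N]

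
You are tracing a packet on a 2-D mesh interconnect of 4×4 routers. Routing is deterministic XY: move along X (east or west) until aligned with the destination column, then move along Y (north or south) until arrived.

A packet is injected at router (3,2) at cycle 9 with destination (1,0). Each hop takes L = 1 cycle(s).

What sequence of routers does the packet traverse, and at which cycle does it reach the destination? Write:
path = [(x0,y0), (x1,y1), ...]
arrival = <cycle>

t=9: at (3,2)
t=10: at (2,2) after W
t=11: at (1,2) after W
t=12: at (1,1) after S
t=13: at (1,0) after S

path = [(3,2), (2,2), (1,2), (1,1), (1,0)]
arrival = 13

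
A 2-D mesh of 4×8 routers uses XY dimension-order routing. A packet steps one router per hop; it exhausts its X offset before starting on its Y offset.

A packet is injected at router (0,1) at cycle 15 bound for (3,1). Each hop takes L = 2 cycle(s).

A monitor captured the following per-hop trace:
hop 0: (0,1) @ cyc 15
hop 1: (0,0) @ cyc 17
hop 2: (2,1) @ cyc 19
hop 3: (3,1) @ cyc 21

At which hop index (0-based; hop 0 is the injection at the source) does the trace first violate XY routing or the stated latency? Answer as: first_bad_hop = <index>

first_bad_hop = 1

[1] (+0,-1) / 2c ⇒ BAD: Y-move but x=0≠3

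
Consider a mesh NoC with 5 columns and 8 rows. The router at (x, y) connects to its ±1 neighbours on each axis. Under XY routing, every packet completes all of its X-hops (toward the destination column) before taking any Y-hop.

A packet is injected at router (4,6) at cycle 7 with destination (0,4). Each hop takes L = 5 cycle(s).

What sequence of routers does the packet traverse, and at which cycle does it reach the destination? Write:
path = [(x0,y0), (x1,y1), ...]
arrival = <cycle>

path = [(4,6), (3,6), (2,6), (1,6), (0,6), (0,5), (0,4)]
arrival = 37

[0] x=4 y=6 t=7
[1] x=3 y=6 t=12 →W
[2] x=2 y=6 t=17 →W
[3] x=1 y=6 t=22 →W
[4] x=0 y=6 t=27 →W
[5] x=0 y=5 t=32 →S
[6] x=0 y=4 t=37 →S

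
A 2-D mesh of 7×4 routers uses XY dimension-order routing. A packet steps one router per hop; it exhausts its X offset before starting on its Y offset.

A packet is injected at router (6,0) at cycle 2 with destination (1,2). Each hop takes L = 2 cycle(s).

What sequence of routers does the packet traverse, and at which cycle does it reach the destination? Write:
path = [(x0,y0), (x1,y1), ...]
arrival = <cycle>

path = [(6,0), (5,0), (4,0), (3,0), (2,0), (1,0), (1,1), (1,2)]
arrival = 16

[0] x=6 y=0 t=2
[1] x=5 y=0 t=4 →W
[2] x=4 y=0 t=6 →W
[3] x=3 y=0 t=8 →W
[4] x=2 y=0 t=10 →W
[5] x=1 y=0 t=12 →W
[6] x=1 y=1 t=14 →N
[7] x=1 y=2 t=16 →N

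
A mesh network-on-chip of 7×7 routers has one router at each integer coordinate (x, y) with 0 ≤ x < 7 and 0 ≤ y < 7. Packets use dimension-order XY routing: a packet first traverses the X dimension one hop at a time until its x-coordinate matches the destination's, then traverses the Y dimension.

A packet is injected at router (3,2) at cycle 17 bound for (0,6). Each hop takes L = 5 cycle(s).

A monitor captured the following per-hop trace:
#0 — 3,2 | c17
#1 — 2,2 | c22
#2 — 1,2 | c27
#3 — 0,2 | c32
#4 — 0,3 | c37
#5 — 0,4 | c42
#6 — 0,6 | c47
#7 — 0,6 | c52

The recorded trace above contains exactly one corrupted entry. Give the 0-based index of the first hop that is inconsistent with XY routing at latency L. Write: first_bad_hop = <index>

first_bad_hop = 6

  1: Δx=-1 Δy=+0 Δt=5 [ok]
  2: Δx=-1 Δy=+0 Δt=5 [ok]
  3: Δx=-1 Δy=+0 Δt=5 [ok]
  4: Δx=+0 Δy=+1 Δt=5 [ok]
  5: Δx=+0 Δy=+1 Δt=5 [ok]
  6: Δx=+0 Δy=+2 Δt=5 [BAD: non-unit step]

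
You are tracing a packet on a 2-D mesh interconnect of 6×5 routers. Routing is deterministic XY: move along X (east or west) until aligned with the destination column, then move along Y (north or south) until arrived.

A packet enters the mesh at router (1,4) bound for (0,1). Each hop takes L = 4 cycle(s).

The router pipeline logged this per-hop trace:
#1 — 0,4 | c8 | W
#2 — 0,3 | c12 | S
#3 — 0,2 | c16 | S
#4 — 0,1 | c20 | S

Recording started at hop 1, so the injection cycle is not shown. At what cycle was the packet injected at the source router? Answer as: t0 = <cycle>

t0 = 4

Hop 1 reached at cycle 8; hop k is at t0 + k·L.
t0 = cyc[1] − L = 8 − 4 = 4.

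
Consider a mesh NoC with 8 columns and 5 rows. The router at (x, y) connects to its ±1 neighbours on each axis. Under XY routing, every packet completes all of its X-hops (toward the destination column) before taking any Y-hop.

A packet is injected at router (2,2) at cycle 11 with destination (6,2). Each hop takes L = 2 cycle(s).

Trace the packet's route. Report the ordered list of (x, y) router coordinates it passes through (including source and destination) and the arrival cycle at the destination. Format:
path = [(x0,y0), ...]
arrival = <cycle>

hop 0: (2,2) @ cyc 11
hop 1: (3,2) @ cyc 13  [E]
hop 2: (4,2) @ cyc 15  [E]
hop 3: (5,2) @ cyc 17  [E]
hop 4: (6,2) @ cyc 19  [E]

path = [(2,2), (3,2), (4,2), (5,2), (6,2)]
arrival = 19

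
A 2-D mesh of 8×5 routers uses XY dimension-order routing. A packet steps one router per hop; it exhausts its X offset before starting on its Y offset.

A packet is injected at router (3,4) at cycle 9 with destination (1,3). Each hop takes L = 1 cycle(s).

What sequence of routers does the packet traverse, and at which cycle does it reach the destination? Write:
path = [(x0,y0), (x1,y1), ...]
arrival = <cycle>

src (3,4)  cyc=9
W→(2,4)  cyc=10
W→(1,4)  cyc=11
S→(1,3)  cyc=12

path = [(3,4), (2,4), (1,4), (1,3)]
arrival = 12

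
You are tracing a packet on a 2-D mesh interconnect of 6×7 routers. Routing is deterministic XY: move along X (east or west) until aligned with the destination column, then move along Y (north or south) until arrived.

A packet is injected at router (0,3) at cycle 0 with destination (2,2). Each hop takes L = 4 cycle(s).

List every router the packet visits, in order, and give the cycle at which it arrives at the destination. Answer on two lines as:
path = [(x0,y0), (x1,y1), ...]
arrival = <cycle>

hop 0: (0,3) @ cyc 0
hop 1: (1,3) @ cyc 4  [E]
hop 2: (2,3) @ cyc 8  [E]
hop 3: (2,2) @ cyc 12  [S]

path = [(0,3), (1,3), (2,3), (2,2)]
arrival = 12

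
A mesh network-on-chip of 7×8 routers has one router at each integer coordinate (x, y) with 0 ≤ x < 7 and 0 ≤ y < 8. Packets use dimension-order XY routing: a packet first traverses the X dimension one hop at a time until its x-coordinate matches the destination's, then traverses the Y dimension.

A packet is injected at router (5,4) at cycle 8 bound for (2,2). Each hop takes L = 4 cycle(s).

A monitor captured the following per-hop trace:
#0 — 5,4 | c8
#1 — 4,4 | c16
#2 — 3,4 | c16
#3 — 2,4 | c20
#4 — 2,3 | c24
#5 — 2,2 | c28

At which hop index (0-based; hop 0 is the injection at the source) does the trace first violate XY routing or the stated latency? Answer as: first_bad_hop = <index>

  1: Δx=-1 Δy=+0 Δt=8 [BAD: Δcyc=8≠L]

first_bad_hop = 1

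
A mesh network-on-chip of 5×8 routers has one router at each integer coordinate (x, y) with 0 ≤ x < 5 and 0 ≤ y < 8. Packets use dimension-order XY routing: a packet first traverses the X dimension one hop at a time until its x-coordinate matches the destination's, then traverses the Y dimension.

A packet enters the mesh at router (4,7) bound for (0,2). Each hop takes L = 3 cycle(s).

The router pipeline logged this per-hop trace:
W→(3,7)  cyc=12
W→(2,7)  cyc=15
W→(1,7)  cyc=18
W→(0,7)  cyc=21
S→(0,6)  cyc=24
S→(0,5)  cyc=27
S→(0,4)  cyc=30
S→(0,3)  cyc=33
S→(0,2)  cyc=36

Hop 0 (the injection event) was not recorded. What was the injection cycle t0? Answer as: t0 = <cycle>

t0 = 9

The first recorded entry is hop 1 at cycle 12.
t0 = cyc[1] − L = 12 − 3 = 9.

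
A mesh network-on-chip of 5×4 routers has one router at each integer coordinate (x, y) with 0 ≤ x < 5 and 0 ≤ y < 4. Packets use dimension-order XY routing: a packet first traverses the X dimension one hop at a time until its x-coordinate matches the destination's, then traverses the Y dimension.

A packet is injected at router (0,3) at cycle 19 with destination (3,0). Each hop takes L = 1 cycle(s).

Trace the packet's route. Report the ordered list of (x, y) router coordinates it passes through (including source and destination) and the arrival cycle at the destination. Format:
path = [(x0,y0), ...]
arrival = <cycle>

path = [(0,3), (1,3), (2,3), (3,3), (3,2), (3,1), (3,0)]
arrival = 25

#0 — 0,3 | c19
#1 — 1,3 | c20 | E
#2 — 2,3 | c21 | E
#3 — 3,3 | c22 | E
#4 — 3,2 | c23 | S
#5 — 3,1 | c24 | S
#6 — 3,0 | c25 | S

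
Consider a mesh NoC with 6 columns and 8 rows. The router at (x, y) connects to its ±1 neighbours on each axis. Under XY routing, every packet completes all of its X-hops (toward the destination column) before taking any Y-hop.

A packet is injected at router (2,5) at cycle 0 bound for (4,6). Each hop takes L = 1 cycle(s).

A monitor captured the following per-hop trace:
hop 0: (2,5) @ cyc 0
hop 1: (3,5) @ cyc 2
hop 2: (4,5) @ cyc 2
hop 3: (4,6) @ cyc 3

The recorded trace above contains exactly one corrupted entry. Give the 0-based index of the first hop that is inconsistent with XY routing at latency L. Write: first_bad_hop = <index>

first_bad_hop = 1

[1] (+1,+0) / 2c ⇒ BAD: Δcyc=2≠L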